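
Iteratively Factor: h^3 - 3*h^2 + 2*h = (h)*(h^2 - 3*h + 2) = h*(h - 1)*(h - 2)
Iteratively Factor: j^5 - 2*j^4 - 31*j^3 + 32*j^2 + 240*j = (j - 5)*(j^4 + 3*j^3 - 16*j^2 - 48*j) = j*(j - 5)*(j^3 + 3*j^2 - 16*j - 48) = j*(j - 5)*(j + 4)*(j^2 - j - 12) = j*(j - 5)*(j + 3)*(j + 4)*(j - 4)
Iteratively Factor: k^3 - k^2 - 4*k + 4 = (k + 2)*(k^2 - 3*k + 2) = (k - 2)*(k + 2)*(k - 1)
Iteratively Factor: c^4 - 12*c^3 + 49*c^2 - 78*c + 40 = (c - 5)*(c^3 - 7*c^2 + 14*c - 8) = (c - 5)*(c - 4)*(c^2 - 3*c + 2) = (c - 5)*(c - 4)*(c - 2)*(c - 1)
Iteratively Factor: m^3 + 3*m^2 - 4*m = (m + 4)*(m^2 - m) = m*(m + 4)*(m - 1)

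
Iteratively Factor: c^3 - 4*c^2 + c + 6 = (c - 3)*(c^2 - c - 2) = (c - 3)*(c + 1)*(c - 2)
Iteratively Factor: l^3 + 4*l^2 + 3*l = (l + 3)*(l^2 + l) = (l + 1)*(l + 3)*(l)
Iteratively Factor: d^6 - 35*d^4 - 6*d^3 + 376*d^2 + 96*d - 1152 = (d - 2)*(d^5 + 2*d^4 - 31*d^3 - 68*d^2 + 240*d + 576) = (d - 4)*(d - 2)*(d^4 + 6*d^3 - 7*d^2 - 96*d - 144) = (d - 4)*(d - 2)*(d + 3)*(d^3 + 3*d^2 - 16*d - 48) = (d - 4)^2*(d - 2)*(d + 3)*(d^2 + 7*d + 12) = (d - 4)^2*(d - 2)*(d + 3)*(d + 4)*(d + 3)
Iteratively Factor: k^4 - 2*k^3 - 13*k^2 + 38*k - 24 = (k - 3)*(k^3 + k^2 - 10*k + 8) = (k - 3)*(k + 4)*(k^2 - 3*k + 2) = (k - 3)*(k - 2)*(k + 4)*(k - 1)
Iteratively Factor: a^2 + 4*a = (a)*(a + 4)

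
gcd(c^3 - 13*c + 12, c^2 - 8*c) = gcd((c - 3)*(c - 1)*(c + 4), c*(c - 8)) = 1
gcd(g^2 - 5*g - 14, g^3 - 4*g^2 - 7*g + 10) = g + 2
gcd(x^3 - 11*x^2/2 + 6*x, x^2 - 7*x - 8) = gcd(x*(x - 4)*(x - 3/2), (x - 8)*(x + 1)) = 1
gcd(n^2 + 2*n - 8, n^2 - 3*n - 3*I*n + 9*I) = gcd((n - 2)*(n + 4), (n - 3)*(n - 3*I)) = 1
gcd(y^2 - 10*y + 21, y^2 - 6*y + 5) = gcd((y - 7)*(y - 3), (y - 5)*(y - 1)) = 1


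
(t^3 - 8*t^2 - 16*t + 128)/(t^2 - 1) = (t^3 - 8*t^2 - 16*t + 128)/(t^2 - 1)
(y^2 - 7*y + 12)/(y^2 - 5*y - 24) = (-y^2 + 7*y - 12)/(-y^2 + 5*y + 24)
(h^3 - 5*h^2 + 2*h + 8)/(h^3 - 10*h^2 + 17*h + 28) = (h - 2)/(h - 7)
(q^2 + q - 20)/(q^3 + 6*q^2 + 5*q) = (q - 4)/(q*(q + 1))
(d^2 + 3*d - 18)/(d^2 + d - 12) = (d + 6)/(d + 4)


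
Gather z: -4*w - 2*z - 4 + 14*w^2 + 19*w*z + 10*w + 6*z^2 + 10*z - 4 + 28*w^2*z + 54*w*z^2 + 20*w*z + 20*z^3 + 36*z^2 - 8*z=14*w^2 + 6*w + 20*z^3 + z^2*(54*w + 42) + z*(28*w^2 + 39*w) - 8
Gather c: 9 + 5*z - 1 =5*z + 8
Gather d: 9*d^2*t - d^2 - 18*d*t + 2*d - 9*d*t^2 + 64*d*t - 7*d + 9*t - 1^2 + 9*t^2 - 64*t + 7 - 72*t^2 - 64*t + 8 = d^2*(9*t - 1) + d*(-9*t^2 + 46*t - 5) - 63*t^2 - 119*t + 14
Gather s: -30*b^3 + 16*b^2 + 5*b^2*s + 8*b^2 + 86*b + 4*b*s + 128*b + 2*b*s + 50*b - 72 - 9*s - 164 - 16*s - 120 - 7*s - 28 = -30*b^3 + 24*b^2 + 264*b + s*(5*b^2 + 6*b - 32) - 384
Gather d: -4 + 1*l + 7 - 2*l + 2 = 5 - l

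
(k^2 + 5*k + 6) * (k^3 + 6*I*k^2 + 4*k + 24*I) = k^5 + 5*k^4 + 6*I*k^4 + 10*k^3 + 30*I*k^3 + 20*k^2 + 60*I*k^2 + 24*k + 120*I*k + 144*I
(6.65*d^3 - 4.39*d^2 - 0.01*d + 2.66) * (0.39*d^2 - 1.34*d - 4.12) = 2.5935*d^5 - 10.6231*d^4 - 21.5193*d^3 + 19.1376*d^2 - 3.5232*d - 10.9592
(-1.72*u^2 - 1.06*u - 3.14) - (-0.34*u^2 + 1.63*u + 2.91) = -1.38*u^2 - 2.69*u - 6.05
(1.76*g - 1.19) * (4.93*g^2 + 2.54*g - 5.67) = 8.6768*g^3 - 1.3963*g^2 - 13.0018*g + 6.7473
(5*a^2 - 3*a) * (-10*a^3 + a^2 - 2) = -50*a^5 + 35*a^4 - 3*a^3 - 10*a^2 + 6*a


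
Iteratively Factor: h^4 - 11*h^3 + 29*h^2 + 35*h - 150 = (h - 5)*(h^3 - 6*h^2 - h + 30) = (h - 5)*(h - 3)*(h^2 - 3*h - 10) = (h - 5)^2*(h - 3)*(h + 2)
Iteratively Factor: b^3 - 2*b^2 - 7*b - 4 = (b - 4)*(b^2 + 2*b + 1) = (b - 4)*(b + 1)*(b + 1)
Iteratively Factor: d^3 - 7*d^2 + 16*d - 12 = (d - 2)*(d^2 - 5*d + 6) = (d - 2)^2*(d - 3)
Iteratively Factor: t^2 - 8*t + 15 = (t - 5)*(t - 3)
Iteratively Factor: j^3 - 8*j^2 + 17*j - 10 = (j - 1)*(j^2 - 7*j + 10) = (j - 5)*(j - 1)*(j - 2)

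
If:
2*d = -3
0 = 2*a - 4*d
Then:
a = -3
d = -3/2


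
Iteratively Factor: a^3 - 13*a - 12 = (a + 3)*(a^2 - 3*a - 4) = (a + 1)*(a + 3)*(a - 4)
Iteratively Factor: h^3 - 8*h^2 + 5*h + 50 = (h - 5)*(h^2 - 3*h - 10) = (h - 5)*(h + 2)*(h - 5)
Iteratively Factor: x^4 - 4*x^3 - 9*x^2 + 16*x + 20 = (x - 2)*(x^3 - 2*x^2 - 13*x - 10) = (x - 2)*(x + 1)*(x^2 - 3*x - 10) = (x - 5)*(x - 2)*(x + 1)*(x + 2)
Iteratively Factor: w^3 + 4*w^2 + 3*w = (w)*(w^2 + 4*w + 3) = w*(w + 1)*(w + 3)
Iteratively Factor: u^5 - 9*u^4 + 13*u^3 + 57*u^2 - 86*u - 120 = (u + 1)*(u^4 - 10*u^3 + 23*u^2 + 34*u - 120) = (u - 3)*(u + 1)*(u^3 - 7*u^2 + 2*u + 40) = (u - 5)*(u - 3)*(u + 1)*(u^2 - 2*u - 8) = (u - 5)*(u - 4)*(u - 3)*(u + 1)*(u + 2)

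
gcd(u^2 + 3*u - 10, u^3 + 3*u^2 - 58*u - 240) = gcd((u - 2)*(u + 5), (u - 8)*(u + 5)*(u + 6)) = u + 5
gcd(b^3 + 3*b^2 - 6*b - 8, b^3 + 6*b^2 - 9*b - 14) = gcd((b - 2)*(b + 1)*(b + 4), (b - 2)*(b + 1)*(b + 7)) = b^2 - b - 2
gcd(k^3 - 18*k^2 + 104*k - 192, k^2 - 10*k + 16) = k - 8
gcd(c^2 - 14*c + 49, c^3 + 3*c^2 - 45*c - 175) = c - 7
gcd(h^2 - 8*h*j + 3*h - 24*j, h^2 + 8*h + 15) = h + 3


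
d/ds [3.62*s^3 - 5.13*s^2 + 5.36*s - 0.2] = 10.86*s^2 - 10.26*s + 5.36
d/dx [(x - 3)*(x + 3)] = 2*x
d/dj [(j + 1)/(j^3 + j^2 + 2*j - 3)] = (j^3 + j^2 + 2*j - (j + 1)*(3*j^2 + 2*j + 2) - 3)/(j^3 + j^2 + 2*j - 3)^2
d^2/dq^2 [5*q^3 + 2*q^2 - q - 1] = 30*q + 4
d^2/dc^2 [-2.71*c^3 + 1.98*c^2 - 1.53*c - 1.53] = 3.96 - 16.26*c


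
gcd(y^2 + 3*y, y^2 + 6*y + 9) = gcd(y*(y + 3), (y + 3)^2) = y + 3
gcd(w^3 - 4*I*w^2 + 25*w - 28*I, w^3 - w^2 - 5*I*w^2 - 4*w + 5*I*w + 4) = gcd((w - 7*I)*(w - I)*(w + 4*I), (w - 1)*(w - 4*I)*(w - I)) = w - I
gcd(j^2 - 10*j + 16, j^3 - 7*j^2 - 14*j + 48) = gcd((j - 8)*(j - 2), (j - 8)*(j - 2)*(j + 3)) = j^2 - 10*j + 16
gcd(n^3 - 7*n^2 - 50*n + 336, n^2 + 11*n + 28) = n + 7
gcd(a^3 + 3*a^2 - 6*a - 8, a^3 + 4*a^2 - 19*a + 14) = a - 2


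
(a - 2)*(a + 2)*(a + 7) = a^3 + 7*a^2 - 4*a - 28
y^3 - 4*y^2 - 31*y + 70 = (y - 7)*(y - 2)*(y + 5)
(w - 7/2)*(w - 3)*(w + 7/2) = w^3 - 3*w^2 - 49*w/4 + 147/4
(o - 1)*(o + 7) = o^2 + 6*o - 7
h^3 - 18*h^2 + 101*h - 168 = (h - 8)*(h - 7)*(h - 3)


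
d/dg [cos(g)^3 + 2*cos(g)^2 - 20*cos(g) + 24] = (-3*cos(g)^2 - 4*cos(g) + 20)*sin(g)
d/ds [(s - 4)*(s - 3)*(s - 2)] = 3*s^2 - 18*s + 26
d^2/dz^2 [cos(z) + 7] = -cos(z)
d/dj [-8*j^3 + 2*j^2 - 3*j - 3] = -24*j^2 + 4*j - 3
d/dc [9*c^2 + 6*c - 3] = 18*c + 6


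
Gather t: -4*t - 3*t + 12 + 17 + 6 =35 - 7*t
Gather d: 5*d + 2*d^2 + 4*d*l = 2*d^2 + d*(4*l + 5)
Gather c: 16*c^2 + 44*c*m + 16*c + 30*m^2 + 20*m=16*c^2 + c*(44*m + 16) + 30*m^2 + 20*m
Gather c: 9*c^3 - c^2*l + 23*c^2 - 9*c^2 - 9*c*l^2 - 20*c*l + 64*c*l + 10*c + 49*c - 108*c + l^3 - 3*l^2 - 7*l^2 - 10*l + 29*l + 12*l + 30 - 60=9*c^3 + c^2*(14 - l) + c*(-9*l^2 + 44*l - 49) + l^3 - 10*l^2 + 31*l - 30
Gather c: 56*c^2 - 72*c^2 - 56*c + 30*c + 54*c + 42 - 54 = -16*c^2 + 28*c - 12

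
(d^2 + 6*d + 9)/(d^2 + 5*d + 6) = (d + 3)/(d + 2)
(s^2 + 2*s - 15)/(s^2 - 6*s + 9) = (s + 5)/(s - 3)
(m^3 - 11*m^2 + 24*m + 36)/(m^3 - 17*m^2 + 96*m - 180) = (m + 1)/(m - 5)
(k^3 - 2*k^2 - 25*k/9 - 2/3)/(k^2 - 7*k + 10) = (9*k^3 - 18*k^2 - 25*k - 6)/(9*(k^2 - 7*k + 10))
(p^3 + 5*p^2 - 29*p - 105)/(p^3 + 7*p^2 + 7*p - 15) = (p^2 + 2*p - 35)/(p^2 + 4*p - 5)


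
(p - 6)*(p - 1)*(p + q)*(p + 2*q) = p^4 + 3*p^3*q - 7*p^3 + 2*p^2*q^2 - 21*p^2*q + 6*p^2 - 14*p*q^2 + 18*p*q + 12*q^2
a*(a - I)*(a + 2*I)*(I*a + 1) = I*a^4 + 3*I*a^2 + 2*a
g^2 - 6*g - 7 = (g - 7)*(g + 1)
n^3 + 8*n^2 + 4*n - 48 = (n - 2)*(n + 4)*(n + 6)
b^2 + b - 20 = (b - 4)*(b + 5)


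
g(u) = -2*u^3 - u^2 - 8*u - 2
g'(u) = -6*u^2 - 2*u - 8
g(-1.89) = 23.05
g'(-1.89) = -25.65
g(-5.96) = 433.58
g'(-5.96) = -209.21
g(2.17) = -44.51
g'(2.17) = -40.59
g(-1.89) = 23.05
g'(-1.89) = -25.65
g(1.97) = -36.93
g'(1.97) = -35.23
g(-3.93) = 135.39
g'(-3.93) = -92.81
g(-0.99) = 6.88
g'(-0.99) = -11.90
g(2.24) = -47.42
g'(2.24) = -42.59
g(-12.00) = 3406.00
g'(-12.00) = -848.00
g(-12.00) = 3406.00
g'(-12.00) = -848.00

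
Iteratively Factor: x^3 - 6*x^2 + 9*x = (x)*(x^2 - 6*x + 9) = x*(x - 3)*(x - 3)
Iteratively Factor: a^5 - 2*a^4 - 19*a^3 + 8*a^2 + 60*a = (a + 3)*(a^4 - 5*a^3 - 4*a^2 + 20*a) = (a + 2)*(a + 3)*(a^3 - 7*a^2 + 10*a) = (a - 5)*(a + 2)*(a + 3)*(a^2 - 2*a) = a*(a - 5)*(a + 2)*(a + 3)*(a - 2)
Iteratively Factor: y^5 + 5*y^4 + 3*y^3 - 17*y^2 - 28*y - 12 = (y + 2)*(y^4 + 3*y^3 - 3*y^2 - 11*y - 6) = (y + 2)*(y + 3)*(y^3 - 3*y - 2) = (y + 1)*(y + 2)*(y + 3)*(y^2 - y - 2) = (y - 2)*(y + 1)*(y + 2)*(y + 3)*(y + 1)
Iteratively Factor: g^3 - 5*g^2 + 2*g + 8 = (g + 1)*(g^2 - 6*g + 8) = (g - 4)*(g + 1)*(g - 2)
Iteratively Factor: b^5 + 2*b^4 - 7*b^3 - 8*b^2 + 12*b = (b - 2)*(b^4 + 4*b^3 + b^2 - 6*b) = b*(b - 2)*(b^3 + 4*b^2 + b - 6) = b*(b - 2)*(b + 2)*(b^2 + 2*b - 3) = b*(b - 2)*(b - 1)*(b + 2)*(b + 3)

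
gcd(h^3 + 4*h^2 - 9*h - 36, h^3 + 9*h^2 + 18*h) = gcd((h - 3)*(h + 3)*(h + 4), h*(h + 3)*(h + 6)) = h + 3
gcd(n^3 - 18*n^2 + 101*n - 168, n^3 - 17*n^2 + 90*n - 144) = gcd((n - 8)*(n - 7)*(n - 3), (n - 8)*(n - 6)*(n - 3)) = n^2 - 11*n + 24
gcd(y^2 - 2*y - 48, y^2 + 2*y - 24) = y + 6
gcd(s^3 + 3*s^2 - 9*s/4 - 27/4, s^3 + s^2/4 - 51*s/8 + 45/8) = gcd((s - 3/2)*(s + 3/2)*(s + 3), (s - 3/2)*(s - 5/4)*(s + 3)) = s^2 + 3*s/2 - 9/2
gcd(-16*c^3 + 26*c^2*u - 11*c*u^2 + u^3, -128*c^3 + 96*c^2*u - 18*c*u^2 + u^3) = 16*c^2 - 10*c*u + u^2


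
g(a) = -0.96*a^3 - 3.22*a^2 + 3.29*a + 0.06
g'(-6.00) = -61.75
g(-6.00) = 71.76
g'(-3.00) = -3.31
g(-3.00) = -12.87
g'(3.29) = -49.07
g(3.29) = -58.16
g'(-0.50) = 5.79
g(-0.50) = -2.27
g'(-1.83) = 5.43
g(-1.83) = -10.86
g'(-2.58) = 0.73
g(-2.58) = -13.38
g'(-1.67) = 6.01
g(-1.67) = -9.94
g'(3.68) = -59.41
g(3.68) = -79.28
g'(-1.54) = 6.38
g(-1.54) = -9.14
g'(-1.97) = 4.80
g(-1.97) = -11.58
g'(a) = -2.88*a^2 - 6.44*a + 3.29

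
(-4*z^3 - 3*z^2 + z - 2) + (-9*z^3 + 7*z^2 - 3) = -13*z^3 + 4*z^2 + z - 5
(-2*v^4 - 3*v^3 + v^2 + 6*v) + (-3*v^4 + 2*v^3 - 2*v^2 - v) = -5*v^4 - v^3 - v^2 + 5*v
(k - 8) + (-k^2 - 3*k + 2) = -k^2 - 2*k - 6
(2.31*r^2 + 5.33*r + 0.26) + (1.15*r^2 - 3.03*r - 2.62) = 3.46*r^2 + 2.3*r - 2.36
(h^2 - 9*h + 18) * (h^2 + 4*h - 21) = h^4 - 5*h^3 - 39*h^2 + 261*h - 378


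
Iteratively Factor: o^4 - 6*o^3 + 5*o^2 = (o)*(o^3 - 6*o^2 + 5*o) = o*(o - 1)*(o^2 - 5*o) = o*(o - 5)*(o - 1)*(o)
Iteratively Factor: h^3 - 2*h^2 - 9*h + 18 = (h + 3)*(h^2 - 5*h + 6) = (h - 3)*(h + 3)*(h - 2)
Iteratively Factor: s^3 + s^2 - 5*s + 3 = (s - 1)*(s^2 + 2*s - 3) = (s - 1)*(s + 3)*(s - 1)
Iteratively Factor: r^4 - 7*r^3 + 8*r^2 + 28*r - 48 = (r - 3)*(r^3 - 4*r^2 - 4*r + 16) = (r - 3)*(r + 2)*(r^2 - 6*r + 8) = (r - 4)*(r - 3)*(r + 2)*(r - 2)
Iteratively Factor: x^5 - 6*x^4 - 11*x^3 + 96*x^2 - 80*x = (x - 1)*(x^4 - 5*x^3 - 16*x^2 + 80*x) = (x - 1)*(x + 4)*(x^3 - 9*x^2 + 20*x) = x*(x - 1)*(x + 4)*(x^2 - 9*x + 20) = x*(x - 5)*(x - 1)*(x + 4)*(x - 4)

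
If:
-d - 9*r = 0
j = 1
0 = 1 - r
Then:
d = -9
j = 1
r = 1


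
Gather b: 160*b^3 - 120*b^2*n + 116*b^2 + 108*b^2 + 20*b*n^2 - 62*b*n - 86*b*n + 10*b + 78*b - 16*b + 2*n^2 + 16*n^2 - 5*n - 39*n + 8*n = 160*b^3 + b^2*(224 - 120*n) + b*(20*n^2 - 148*n + 72) + 18*n^2 - 36*n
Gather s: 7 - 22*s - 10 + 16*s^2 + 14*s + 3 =16*s^2 - 8*s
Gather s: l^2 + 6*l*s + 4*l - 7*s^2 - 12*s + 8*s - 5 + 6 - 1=l^2 + 4*l - 7*s^2 + s*(6*l - 4)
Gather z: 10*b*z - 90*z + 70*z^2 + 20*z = 70*z^2 + z*(10*b - 70)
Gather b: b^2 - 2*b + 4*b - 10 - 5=b^2 + 2*b - 15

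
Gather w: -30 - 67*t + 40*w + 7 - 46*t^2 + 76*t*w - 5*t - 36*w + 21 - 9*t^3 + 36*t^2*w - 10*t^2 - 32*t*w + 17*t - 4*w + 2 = -9*t^3 - 56*t^2 - 55*t + w*(36*t^2 + 44*t)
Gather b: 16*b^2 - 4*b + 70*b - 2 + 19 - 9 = 16*b^2 + 66*b + 8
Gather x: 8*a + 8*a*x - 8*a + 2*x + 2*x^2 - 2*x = 8*a*x + 2*x^2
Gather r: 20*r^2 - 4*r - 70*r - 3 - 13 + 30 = 20*r^2 - 74*r + 14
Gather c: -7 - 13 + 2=-18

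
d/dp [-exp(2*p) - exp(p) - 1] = (-2*exp(p) - 1)*exp(p)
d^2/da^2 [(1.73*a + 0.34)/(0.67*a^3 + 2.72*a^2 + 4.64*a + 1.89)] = (4.659582*a^5 + 20.748024*a^4 + 24.755872*a^3 - 4.85369999999998*a^2 - 30.198324*a - 19.198432)/(0.300763*a^9 + 3.663024*a^8 + 21.119472*a^7 + 73.404527*a^6 + 166.92624*a^5 + 252.884256*a^4 + 250.197137*a^3 + 151.221168*a^2 + 49.723632*a + 6.751269)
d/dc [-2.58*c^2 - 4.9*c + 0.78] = -5.16*c - 4.9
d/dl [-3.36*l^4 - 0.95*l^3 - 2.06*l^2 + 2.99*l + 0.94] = -13.44*l^3 - 2.85*l^2 - 4.12*l + 2.99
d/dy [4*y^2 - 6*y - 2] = 8*y - 6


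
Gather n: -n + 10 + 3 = 13 - n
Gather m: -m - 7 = -m - 7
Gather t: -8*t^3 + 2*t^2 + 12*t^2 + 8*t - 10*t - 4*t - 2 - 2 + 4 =-8*t^3 + 14*t^2 - 6*t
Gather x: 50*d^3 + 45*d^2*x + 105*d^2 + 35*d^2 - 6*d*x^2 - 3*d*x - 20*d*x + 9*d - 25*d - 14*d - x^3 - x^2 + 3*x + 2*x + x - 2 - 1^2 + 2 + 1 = 50*d^3 + 140*d^2 - 30*d - x^3 + x^2*(-6*d - 1) + x*(45*d^2 - 23*d + 6)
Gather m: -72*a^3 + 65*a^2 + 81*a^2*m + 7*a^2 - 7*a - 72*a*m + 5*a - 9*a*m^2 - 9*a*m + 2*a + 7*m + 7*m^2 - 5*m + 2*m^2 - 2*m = -72*a^3 + 72*a^2 + m^2*(9 - 9*a) + m*(81*a^2 - 81*a)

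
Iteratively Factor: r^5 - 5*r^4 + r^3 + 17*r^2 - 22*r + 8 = (r - 4)*(r^4 - r^3 - 3*r^2 + 5*r - 2) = (r - 4)*(r - 1)*(r^3 - 3*r + 2) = (r - 4)*(r - 1)^2*(r^2 + r - 2) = (r - 4)*(r - 1)^3*(r + 2)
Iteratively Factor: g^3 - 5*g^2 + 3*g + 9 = (g + 1)*(g^2 - 6*g + 9) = (g - 3)*(g + 1)*(g - 3)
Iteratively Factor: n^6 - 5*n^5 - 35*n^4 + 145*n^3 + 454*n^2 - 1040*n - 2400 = (n - 5)*(n^5 - 35*n^3 - 30*n^2 + 304*n + 480) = (n - 5)*(n + 3)*(n^4 - 3*n^3 - 26*n^2 + 48*n + 160) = (n - 5)*(n - 4)*(n + 3)*(n^3 + n^2 - 22*n - 40) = (n - 5)^2*(n - 4)*(n + 3)*(n^2 + 6*n + 8) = (n - 5)^2*(n - 4)*(n + 3)*(n + 4)*(n + 2)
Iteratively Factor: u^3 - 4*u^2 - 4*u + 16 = (u + 2)*(u^2 - 6*u + 8) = (u - 4)*(u + 2)*(u - 2)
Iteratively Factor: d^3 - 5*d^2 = (d - 5)*(d^2) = d*(d - 5)*(d)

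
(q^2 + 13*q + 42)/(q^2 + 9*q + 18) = (q + 7)/(q + 3)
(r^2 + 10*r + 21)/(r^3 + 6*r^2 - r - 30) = (r + 7)/(r^2 + 3*r - 10)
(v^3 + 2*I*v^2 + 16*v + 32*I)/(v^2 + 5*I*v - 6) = (v^2 + 16)/(v + 3*I)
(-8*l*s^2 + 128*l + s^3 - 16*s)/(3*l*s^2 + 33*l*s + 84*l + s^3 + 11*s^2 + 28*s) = (-8*l*s + 32*l + s^2 - 4*s)/(3*l*s + 21*l + s^2 + 7*s)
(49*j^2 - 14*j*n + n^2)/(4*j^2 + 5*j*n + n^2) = (49*j^2 - 14*j*n + n^2)/(4*j^2 + 5*j*n + n^2)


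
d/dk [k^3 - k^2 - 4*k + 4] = 3*k^2 - 2*k - 4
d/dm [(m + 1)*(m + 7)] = 2*m + 8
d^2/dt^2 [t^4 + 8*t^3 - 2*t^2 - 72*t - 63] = 12*t^2 + 48*t - 4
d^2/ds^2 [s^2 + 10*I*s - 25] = 2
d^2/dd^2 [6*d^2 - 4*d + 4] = 12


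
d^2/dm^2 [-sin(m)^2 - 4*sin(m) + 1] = 4*sin(m) - 2*cos(2*m)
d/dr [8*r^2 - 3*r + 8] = 16*r - 3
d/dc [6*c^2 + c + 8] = 12*c + 1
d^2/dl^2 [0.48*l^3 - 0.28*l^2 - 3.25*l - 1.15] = 2.88*l - 0.56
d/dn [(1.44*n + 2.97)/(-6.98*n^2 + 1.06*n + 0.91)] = (10.0512*n^2 + 41.4612*n - 1.8378)/(48.7204*n^4 - 14.7976*n^3 - 11.58*n^2 + 1.9292*n + 0.8281)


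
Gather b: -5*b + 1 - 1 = -5*b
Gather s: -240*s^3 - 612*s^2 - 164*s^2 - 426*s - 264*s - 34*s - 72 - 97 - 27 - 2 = -240*s^3 - 776*s^2 - 724*s - 198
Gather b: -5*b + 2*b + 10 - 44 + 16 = -3*b - 18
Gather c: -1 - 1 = -2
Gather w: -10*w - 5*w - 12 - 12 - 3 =-15*w - 27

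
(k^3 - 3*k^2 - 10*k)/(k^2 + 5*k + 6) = k*(k - 5)/(k + 3)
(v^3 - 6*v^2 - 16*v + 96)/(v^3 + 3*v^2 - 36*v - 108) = (v^2 - 16)/(v^2 + 9*v + 18)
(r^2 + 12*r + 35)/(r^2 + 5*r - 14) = (r + 5)/(r - 2)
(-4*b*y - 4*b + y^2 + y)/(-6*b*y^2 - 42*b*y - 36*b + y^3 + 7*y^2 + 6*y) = (-4*b + y)/(-6*b*y - 36*b + y^2 + 6*y)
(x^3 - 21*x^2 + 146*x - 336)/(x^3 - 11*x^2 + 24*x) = (x^2 - 13*x + 42)/(x*(x - 3))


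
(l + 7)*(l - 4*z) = l^2 - 4*l*z + 7*l - 28*z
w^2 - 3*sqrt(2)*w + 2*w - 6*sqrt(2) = (w + 2)*(w - 3*sqrt(2))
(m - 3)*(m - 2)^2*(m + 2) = m^4 - 5*m^3 + 2*m^2 + 20*m - 24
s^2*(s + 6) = s^3 + 6*s^2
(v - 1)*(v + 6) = v^2 + 5*v - 6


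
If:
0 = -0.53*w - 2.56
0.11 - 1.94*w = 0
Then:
No Solution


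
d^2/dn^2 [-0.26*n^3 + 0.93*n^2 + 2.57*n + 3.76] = 1.86 - 1.56*n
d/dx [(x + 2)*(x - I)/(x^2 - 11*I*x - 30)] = (-(x + 2)*(x - I)*(2*x - 11*I) + (-2*x - 2 + I)*(-x^2 + 11*I*x + 30))/(-x^2 + 11*I*x + 30)^2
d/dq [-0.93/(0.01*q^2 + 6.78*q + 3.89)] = (0.0186*q + 6.3054)/(0.01*q^2 + 6.78*q + 3.89)^2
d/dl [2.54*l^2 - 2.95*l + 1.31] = 5.08*l - 2.95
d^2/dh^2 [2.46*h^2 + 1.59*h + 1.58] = 4.92000000000000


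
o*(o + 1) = o^2 + o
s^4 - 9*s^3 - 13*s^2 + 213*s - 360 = (s - 8)*(s - 3)^2*(s + 5)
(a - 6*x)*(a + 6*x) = a^2 - 36*x^2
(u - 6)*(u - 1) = u^2 - 7*u + 6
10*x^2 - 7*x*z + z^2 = (-5*x + z)*(-2*x + z)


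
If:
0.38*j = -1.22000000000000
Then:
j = -3.21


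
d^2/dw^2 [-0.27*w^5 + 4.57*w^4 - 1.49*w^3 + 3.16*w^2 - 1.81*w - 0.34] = -5.4*w^3 + 54.84*w^2 - 8.94*w + 6.32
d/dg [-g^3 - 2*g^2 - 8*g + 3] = -3*g^2 - 4*g - 8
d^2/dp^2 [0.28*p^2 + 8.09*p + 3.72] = 0.560000000000000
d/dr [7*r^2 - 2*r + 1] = 14*r - 2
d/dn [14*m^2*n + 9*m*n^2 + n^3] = 14*m^2 + 18*m*n + 3*n^2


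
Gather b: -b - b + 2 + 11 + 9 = 22 - 2*b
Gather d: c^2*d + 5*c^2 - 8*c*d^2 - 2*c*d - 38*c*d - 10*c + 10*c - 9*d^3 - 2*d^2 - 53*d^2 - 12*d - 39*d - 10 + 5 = 5*c^2 - 9*d^3 + d^2*(-8*c - 55) + d*(c^2 - 40*c - 51) - 5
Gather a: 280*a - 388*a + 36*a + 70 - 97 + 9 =-72*a - 18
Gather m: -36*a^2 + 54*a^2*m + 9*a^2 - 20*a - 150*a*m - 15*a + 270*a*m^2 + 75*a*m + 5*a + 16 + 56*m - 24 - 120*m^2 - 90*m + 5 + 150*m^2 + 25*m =-27*a^2 - 30*a + m^2*(270*a + 30) + m*(54*a^2 - 75*a - 9) - 3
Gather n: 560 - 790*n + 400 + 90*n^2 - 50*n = 90*n^2 - 840*n + 960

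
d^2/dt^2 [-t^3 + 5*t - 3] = -6*t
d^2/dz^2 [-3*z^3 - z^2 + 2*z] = -18*z - 2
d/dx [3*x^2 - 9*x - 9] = 6*x - 9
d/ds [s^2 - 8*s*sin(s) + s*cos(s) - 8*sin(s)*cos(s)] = -s*sin(s) - 8*s*cos(s) + 2*s - 8*sin(s) + cos(s) - 8*cos(2*s)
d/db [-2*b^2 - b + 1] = -4*b - 1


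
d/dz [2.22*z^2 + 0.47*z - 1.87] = 4.44*z + 0.47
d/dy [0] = 0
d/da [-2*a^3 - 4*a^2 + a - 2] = -6*a^2 - 8*a + 1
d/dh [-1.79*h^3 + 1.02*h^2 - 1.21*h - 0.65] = -5.37*h^2 + 2.04*h - 1.21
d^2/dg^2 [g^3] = 6*g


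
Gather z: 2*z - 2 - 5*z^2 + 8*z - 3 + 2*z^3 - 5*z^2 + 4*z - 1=2*z^3 - 10*z^2 + 14*z - 6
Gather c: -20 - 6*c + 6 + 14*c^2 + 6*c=14*c^2 - 14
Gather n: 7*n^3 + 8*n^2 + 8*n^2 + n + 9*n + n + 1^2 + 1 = 7*n^3 + 16*n^2 + 11*n + 2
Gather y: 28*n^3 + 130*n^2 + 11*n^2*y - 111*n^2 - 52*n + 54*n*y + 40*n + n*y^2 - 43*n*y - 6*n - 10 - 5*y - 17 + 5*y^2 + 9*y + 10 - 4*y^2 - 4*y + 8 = 28*n^3 + 19*n^2 - 18*n + y^2*(n + 1) + y*(11*n^2 + 11*n) - 9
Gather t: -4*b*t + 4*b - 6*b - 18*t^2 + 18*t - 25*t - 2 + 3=-2*b - 18*t^2 + t*(-4*b - 7) + 1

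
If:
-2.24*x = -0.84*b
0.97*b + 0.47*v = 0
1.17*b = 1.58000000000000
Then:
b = 1.35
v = -2.79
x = 0.51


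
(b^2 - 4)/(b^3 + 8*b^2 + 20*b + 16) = (b - 2)/(b^2 + 6*b + 8)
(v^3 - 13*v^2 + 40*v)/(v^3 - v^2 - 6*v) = (-v^2 + 13*v - 40)/(-v^2 + v + 6)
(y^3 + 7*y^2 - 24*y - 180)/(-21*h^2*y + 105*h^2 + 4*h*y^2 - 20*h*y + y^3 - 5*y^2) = (y^2 + 12*y + 36)/(-21*h^2 + 4*h*y + y^2)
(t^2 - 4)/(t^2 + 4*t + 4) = (t - 2)/(t + 2)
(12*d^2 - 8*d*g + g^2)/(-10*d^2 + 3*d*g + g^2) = (-6*d + g)/(5*d + g)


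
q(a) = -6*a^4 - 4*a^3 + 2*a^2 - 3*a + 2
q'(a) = -24*a^3 - 12*a^2 + 4*a - 3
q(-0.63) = 4.74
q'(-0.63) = -4.28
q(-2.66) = -200.97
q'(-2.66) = 353.16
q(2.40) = -248.04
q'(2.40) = -394.30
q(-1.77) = -23.13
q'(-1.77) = 85.41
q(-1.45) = -3.77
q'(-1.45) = 39.14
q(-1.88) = -33.66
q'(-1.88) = 106.54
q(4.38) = -2517.13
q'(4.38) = -2232.36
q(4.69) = -3283.70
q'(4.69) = -2724.07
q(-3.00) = -349.00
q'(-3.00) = 525.00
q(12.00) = -131074.00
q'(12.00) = -43155.00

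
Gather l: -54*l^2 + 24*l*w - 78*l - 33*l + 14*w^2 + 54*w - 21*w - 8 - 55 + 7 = -54*l^2 + l*(24*w - 111) + 14*w^2 + 33*w - 56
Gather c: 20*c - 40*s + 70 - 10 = 20*c - 40*s + 60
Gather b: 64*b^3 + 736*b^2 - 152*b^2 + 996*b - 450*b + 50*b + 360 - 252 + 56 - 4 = 64*b^3 + 584*b^2 + 596*b + 160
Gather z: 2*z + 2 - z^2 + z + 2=-z^2 + 3*z + 4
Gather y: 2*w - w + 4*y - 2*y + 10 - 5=w + 2*y + 5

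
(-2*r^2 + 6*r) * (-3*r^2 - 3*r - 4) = 6*r^4 - 12*r^3 - 10*r^2 - 24*r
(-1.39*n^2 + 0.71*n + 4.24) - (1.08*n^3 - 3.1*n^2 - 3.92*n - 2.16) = -1.08*n^3 + 1.71*n^2 + 4.63*n + 6.4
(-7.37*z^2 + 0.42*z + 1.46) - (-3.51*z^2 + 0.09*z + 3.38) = -3.86*z^2 + 0.33*z - 1.92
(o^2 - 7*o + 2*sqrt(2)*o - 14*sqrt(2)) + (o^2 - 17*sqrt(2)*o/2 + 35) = 2*o^2 - 13*sqrt(2)*o/2 - 7*o - 14*sqrt(2) + 35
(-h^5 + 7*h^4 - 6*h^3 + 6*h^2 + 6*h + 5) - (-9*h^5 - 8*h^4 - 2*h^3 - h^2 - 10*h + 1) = 8*h^5 + 15*h^4 - 4*h^3 + 7*h^2 + 16*h + 4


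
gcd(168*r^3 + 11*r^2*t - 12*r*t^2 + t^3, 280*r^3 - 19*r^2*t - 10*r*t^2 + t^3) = 56*r^2 - 15*r*t + t^2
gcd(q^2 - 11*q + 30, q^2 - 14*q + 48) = q - 6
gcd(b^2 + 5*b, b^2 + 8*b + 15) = b + 5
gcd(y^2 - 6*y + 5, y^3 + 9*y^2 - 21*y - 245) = y - 5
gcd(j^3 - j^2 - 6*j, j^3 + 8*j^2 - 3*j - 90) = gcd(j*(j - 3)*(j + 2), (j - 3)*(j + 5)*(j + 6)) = j - 3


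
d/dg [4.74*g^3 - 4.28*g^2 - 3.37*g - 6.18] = 14.22*g^2 - 8.56*g - 3.37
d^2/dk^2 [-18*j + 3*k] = 0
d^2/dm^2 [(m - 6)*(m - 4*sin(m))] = 2*(2*m - 12)*sin(m) - 8*cos(m) + 2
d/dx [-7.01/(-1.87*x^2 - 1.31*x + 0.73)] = (-26.2174*x - 9.1831)/(1.87*x^2 + 1.31*x - 0.73)^2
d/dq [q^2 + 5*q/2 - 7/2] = 2*q + 5/2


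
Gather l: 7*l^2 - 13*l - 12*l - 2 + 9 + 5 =7*l^2 - 25*l + 12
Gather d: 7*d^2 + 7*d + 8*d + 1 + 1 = 7*d^2 + 15*d + 2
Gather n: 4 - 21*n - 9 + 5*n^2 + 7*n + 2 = 5*n^2 - 14*n - 3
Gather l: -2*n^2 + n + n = -2*n^2 + 2*n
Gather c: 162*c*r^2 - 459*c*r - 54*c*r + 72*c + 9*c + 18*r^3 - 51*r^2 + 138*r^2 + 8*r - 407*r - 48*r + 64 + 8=c*(162*r^2 - 513*r + 81) + 18*r^3 + 87*r^2 - 447*r + 72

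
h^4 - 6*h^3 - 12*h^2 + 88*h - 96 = (h - 6)*(h - 2)^2*(h + 4)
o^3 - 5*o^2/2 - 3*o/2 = o*(o - 3)*(o + 1/2)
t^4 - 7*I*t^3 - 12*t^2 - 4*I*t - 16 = (t - 4*I)*(t - 2*I)^2*(t + I)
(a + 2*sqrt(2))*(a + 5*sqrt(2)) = a^2 + 7*sqrt(2)*a + 20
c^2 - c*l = c*(c - l)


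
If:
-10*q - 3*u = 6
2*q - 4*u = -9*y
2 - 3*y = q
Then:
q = -42/37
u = 66/37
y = 116/111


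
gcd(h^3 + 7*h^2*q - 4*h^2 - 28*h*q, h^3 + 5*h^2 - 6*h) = h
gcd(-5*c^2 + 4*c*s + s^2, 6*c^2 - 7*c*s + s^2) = -c + s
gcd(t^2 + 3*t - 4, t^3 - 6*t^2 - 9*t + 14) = t - 1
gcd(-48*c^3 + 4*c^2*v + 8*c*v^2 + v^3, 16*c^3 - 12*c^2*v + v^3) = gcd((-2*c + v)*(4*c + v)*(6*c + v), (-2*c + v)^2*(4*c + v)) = -8*c^2 + 2*c*v + v^2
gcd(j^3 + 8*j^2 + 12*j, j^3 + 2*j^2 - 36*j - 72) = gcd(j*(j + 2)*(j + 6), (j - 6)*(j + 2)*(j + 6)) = j^2 + 8*j + 12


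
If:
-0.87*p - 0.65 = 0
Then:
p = -0.75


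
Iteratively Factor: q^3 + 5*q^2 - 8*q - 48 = (q + 4)*(q^2 + q - 12) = (q - 3)*(q + 4)*(q + 4)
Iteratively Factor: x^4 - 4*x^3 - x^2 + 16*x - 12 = (x - 1)*(x^3 - 3*x^2 - 4*x + 12) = (x - 3)*(x - 1)*(x^2 - 4) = (x - 3)*(x - 1)*(x + 2)*(x - 2)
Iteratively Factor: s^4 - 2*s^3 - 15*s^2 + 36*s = (s - 3)*(s^3 + s^2 - 12*s) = (s - 3)*(s + 4)*(s^2 - 3*s) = s*(s - 3)*(s + 4)*(s - 3)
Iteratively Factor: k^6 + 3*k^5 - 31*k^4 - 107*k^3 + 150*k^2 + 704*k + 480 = (k + 2)*(k^5 + k^4 - 33*k^3 - 41*k^2 + 232*k + 240) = (k + 2)*(k + 4)*(k^4 - 3*k^3 - 21*k^2 + 43*k + 60) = (k - 3)*(k + 2)*(k + 4)*(k^3 - 21*k - 20) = (k - 3)*(k + 1)*(k + 2)*(k + 4)*(k^2 - k - 20) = (k - 3)*(k + 1)*(k + 2)*(k + 4)^2*(k - 5)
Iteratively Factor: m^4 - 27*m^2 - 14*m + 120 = (m - 2)*(m^3 + 2*m^2 - 23*m - 60) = (m - 2)*(m + 4)*(m^2 - 2*m - 15) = (m - 5)*(m - 2)*(m + 4)*(m + 3)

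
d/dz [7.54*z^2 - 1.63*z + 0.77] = 15.08*z - 1.63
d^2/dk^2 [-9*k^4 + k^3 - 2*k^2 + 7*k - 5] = -108*k^2 + 6*k - 4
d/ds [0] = 0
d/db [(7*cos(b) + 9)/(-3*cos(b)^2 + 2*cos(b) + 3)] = (21*sin(b)^2 - 54*cos(b) - 24)*sin(b)/(3*sin(b)^2 + 2*cos(b))^2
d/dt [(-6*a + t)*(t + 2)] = -6*a + 2*t + 2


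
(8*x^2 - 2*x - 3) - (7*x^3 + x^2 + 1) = -7*x^3 + 7*x^2 - 2*x - 4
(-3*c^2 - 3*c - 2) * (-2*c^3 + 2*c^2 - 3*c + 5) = 6*c^5 + 7*c^3 - 10*c^2 - 9*c - 10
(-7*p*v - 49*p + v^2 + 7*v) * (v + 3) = -7*p*v^2 - 70*p*v - 147*p + v^3 + 10*v^2 + 21*v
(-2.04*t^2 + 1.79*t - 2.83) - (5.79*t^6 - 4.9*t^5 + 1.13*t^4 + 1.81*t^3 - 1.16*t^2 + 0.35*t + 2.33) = -5.79*t^6 + 4.9*t^5 - 1.13*t^4 - 1.81*t^3 - 0.88*t^2 + 1.44*t - 5.16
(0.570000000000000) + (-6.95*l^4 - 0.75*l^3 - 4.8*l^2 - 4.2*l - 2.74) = -6.95*l^4 - 0.75*l^3 - 4.8*l^2 - 4.2*l - 2.17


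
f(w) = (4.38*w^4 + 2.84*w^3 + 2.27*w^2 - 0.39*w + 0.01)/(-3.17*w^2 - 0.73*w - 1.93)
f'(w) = (6.34*w + 0.73)*(4.38*w^4 + 2.84*w^3 + 2.27*w^2 - 0.39*w + 0.01)/(-3.17*w^2 - 0.73*w - 1.93)^2 + (17.52*w^3 + 8.52*w^2 + 4.54*w - 0.39)/(-3.17*w^2 - 0.73*w - 1.93)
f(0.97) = -1.47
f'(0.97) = -3.19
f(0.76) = -0.86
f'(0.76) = -2.52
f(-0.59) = -0.38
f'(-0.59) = 0.99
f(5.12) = -38.85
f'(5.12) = -14.74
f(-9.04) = -107.48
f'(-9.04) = 24.40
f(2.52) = -9.85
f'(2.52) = -7.57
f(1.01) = -1.60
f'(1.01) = -3.31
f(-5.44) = -37.57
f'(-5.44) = 14.44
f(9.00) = -116.82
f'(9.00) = -25.45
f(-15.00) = -301.99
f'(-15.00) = 40.87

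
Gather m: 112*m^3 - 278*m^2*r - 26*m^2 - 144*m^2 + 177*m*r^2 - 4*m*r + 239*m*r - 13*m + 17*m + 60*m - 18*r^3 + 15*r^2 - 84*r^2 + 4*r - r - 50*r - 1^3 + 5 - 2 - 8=112*m^3 + m^2*(-278*r - 170) + m*(177*r^2 + 235*r + 64) - 18*r^3 - 69*r^2 - 47*r - 6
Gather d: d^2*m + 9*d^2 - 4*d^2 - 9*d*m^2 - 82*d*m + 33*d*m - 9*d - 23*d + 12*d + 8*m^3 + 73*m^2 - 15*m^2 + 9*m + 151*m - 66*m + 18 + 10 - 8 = d^2*(m + 5) + d*(-9*m^2 - 49*m - 20) + 8*m^3 + 58*m^2 + 94*m + 20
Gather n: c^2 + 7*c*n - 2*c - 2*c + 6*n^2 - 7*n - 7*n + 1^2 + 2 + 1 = c^2 - 4*c + 6*n^2 + n*(7*c - 14) + 4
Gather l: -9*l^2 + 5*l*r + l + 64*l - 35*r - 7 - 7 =-9*l^2 + l*(5*r + 65) - 35*r - 14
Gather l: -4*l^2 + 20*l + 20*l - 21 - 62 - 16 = -4*l^2 + 40*l - 99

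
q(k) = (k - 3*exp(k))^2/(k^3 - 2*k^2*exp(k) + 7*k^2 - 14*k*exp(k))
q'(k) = (2 - 6*exp(k))*(k - 3*exp(k))/(k^3 - 2*k^2*exp(k) + 7*k^2 - 14*k*exp(k)) + (k - 3*exp(k))^2*(2*k^2*exp(k) - 3*k^2 + 18*k*exp(k) - 14*k + 14*exp(k))/(k^3 - 2*k^2*exp(k) + 7*k^2 - 14*k*exp(k))^2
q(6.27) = -28.53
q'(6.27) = -21.87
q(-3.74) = 0.31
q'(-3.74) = -0.09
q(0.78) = -1.53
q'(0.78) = 0.65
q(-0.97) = 0.44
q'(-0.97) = 0.50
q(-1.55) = 0.29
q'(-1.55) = 0.12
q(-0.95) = 0.45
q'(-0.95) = 0.53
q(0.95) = -1.45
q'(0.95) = 0.26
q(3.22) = -3.35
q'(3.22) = -2.03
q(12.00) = -3212.23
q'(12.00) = -2775.51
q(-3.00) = 0.27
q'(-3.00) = -0.04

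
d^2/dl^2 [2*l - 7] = 0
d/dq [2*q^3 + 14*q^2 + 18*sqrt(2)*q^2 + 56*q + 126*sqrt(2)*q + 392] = 6*q^2 + 28*q + 36*sqrt(2)*q + 56 + 126*sqrt(2)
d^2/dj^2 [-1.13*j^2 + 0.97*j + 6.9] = -2.26000000000000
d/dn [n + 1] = 1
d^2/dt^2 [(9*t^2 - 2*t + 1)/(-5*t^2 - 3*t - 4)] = 2*(185*t^3 + 465*t^2 - 165*t - 157)/(125*t^6 + 225*t^5 + 435*t^4 + 387*t^3 + 348*t^2 + 144*t + 64)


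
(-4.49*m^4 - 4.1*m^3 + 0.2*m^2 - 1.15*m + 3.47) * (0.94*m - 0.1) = -4.2206*m^5 - 3.405*m^4 + 0.598*m^3 - 1.101*m^2 + 3.3768*m - 0.347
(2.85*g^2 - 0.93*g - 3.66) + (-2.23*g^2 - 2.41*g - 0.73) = 0.62*g^2 - 3.34*g - 4.39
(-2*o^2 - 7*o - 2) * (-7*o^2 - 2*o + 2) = 14*o^4 + 53*o^3 + 24*o^2 - 10*o - 4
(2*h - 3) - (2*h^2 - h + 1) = -2*h^2 + 3*h - 4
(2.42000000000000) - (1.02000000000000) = 1.40000000000000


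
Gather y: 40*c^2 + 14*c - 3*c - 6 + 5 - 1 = 40*c^2 + 11*c - 2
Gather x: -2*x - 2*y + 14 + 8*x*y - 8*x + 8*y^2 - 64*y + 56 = x*(8*y - 10) + 8*y^2 - 66*y + 70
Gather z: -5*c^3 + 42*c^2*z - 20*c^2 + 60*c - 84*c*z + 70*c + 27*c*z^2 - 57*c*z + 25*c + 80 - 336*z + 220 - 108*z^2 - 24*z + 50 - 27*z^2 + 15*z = -5*c^3 - 20*c^2 + 155*c + z^2*(27*c - 135) + z*(42*c^2 - 141*c - 345) + 350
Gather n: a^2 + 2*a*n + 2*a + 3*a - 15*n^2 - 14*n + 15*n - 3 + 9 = a^2 + 5*a - 15*n^2 + n*(2*a + 1) + 6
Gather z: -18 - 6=-24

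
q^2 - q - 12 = (q - 4)*(q + 3)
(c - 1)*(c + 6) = c^2 + 5*c - 6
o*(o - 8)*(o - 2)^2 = o^4 - 12*o^3 + 36*o^2 - 32*o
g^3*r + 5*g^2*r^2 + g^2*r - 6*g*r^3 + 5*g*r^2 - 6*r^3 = (g - r)*(g + 6*r)*(g*r + r)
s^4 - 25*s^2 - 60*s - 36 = (s - 6)*(s + 1)*(s + 2)*(s + 3)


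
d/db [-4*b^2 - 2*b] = -8*b - 2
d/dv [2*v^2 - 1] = 4*v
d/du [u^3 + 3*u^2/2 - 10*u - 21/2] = 3*u^2 + 3*u - 10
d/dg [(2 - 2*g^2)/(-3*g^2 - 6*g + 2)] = 4*(3*g^2 + g + 3)/(9*g^4 + 36*g^3 + 24*g^2 - 24*g + 4)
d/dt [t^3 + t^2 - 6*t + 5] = 3*t^2 + 2*t - 6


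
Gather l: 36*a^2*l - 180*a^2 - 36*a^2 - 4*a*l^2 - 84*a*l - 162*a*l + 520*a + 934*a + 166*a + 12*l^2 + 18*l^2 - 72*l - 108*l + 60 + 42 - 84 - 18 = -216*a^2 + 1620*a + l^2*(30 - 4*a) + l*(36*a^2 - 246*a - 180)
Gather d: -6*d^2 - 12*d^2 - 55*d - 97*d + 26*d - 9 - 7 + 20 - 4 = -18*d^2 - 126*d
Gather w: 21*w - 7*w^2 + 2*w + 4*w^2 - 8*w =-3*w^2 + 15*w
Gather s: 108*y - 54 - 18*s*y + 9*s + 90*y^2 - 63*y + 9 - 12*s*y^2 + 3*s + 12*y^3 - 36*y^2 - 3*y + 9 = s*(-12*y^2 - 18*y + 12) + 12*y^3 + 54*y^2 + 42*y - 36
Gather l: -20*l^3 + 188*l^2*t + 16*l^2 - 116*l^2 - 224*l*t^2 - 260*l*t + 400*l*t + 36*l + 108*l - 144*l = -20*l^3 + l^2*(188*t - 100) + l*(-224*t^2 + 140*t)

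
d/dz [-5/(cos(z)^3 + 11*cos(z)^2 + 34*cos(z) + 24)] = 5*(3*sin(z)^2 - 22*cos(z) - 37)*sin(z)/(cos(z)^3 + 11*cos(z)^2 + 34*cos(z) + 24)^2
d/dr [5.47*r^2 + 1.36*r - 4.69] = 10.94*r + 1.36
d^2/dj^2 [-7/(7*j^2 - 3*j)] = 14*(7*j*(7*j - 3) - (14*j - 3)^2)/(j^3*(7*j - 3)^3)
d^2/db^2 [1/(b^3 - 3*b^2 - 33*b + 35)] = 6*((1 - b)*(b^3 - 3*b^2 - 33*b + 35) + 3*(-b^2 + 2*b + 11)^2)/(b^3 - 3*b^2 - 33*b + 35)^3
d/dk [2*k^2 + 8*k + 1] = 4*k + 8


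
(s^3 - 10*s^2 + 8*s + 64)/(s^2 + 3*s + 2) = (s^2 - 12*s + 32)/(s + 1)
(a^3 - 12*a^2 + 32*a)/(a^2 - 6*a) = (a^2 - 12*a + 32)/(a - 6)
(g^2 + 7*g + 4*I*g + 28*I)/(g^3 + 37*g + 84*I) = (g + 7)/(g^2 - 4*I*g + 21)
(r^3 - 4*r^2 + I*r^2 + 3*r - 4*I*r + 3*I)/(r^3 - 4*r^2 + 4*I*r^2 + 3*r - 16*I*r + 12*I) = (r + I)/(r + 4*I)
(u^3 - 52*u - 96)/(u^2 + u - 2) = (u^2 - 2*u - 48)/(u - 1)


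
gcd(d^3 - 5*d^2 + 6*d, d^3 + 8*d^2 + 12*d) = d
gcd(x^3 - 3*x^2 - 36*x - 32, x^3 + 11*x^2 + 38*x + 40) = x + 4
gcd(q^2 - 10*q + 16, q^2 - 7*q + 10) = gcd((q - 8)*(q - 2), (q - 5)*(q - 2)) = q - 2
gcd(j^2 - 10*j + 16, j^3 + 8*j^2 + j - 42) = j - 2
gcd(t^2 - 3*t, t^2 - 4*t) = t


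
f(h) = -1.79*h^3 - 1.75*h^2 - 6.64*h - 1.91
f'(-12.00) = -737.92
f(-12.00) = 2918.89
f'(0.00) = -6.64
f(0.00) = -1.91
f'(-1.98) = -20.76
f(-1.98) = 18.27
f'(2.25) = -41.70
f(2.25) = -46.10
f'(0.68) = -11.50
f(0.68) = -7.80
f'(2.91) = -62.30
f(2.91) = -80.16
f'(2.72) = -55.89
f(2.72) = -68.94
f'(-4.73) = -110.23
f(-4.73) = 179.77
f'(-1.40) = -12.27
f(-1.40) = 8.87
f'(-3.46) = -58.82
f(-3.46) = 74.26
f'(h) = -5.37*h^2 - 3.5*h - 6.64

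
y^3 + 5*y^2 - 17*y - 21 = (y - 3)*(y + 1)*(y + 7)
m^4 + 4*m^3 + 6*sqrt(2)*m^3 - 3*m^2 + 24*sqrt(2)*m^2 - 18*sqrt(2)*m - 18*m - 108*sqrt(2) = (m - 2)*(m + 3)^2*(m + 6*sqrt(2))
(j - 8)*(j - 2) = j^2 - 10*j + 16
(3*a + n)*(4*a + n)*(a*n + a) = 12*a^3*n + 12*a^3 + 7*a^2*n^2 + 7*a^2*n + a*n^3 + a*n^2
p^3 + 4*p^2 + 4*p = p*(p + 2)^2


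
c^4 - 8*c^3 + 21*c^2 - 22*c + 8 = (c - 4)*(c - 2)*(c - 1)^2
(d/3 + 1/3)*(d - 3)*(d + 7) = d^3/3 + 5*d^2/3 - 17*d/3 - 7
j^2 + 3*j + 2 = (j + 1)*(j + 2)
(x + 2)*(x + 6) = x^2 + 8*x + 12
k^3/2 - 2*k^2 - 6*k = k*(k/2 + 1)*(k - 6)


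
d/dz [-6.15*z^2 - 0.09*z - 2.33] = -12.3*z - 0.09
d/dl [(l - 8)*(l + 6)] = 2*l - 2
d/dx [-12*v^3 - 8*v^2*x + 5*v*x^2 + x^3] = -8*v^2 + 10*v*x + 3*x^2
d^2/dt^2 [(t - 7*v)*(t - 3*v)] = 2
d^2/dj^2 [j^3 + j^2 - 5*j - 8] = 6*j + 2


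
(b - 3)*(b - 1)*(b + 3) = b^3 - b^2 - 9*b + 9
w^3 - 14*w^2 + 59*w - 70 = (w - 7)*(w - 5)*(w - 2)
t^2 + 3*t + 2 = (t + 1)*(t + 2)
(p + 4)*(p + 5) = p^2 + 9*p + 20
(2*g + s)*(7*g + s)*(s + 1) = 14*g^2*s + 14*g^2 + 9*g*s^2 + 9*g*s + s^3 + s^2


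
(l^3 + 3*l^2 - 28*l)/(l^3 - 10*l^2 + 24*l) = (l + 7)/(l - 6)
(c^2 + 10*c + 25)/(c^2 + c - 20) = (c + 5)/(c - 4)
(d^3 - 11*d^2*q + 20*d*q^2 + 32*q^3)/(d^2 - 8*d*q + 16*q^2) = (-d^2 + 7*d*q + 8*q^2)/(-d + 4*q)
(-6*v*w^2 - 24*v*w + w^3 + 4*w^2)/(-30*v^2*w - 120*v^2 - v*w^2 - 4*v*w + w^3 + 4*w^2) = w/(5*v + w)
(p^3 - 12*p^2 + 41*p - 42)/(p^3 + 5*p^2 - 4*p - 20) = (p^2 - 10*p + 21)/(p^2 + 7*p + 10)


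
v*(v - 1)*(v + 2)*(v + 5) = v^4 + 6*v^3 + 3*v^2 - 10*v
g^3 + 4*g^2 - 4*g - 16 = (g - 2)*(g + 2)*(g + 4)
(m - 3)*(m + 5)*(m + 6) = m^3 + 8*m^2 - 3*m - 90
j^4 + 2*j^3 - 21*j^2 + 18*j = j*(j - 3)*(j - 1)*(j + 6)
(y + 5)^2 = y^2 + 10*y + 25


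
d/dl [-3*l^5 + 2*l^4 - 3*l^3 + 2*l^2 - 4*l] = -15*l^4 + 8*l^3 - 9*l^2 + 4*l - 4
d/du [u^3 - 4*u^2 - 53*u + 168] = 3*u^2 - 8*u - 53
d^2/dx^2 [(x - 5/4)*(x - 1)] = 2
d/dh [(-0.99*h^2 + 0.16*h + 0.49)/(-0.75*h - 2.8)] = (0.7425*h^2 + 5.544*h - 0.0805)/(0.5625*h^2 + 4.2*h + 7.84)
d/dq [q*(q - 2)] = 2*q - 2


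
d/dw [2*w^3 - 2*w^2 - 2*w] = 6*w^2 - 4*w - 2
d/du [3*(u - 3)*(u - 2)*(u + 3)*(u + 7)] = 12*u^3 + 45*u^2 - 138*u - 135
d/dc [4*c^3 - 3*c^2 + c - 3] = 12*c^2 - 6*c + 1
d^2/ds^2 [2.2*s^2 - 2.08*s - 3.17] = 4.40000000000000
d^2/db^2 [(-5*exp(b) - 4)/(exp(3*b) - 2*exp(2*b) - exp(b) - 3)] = (-20*exp(6*b) - 6*exp(5*b) + 48*exp(4*b) - 241*exp(3*b) + 48*exp(2*b) + 107*exp(b) - 33)*exp(b)/(exp(9*b) - 6*exp(8*b) + 9*exp(7*b) - 5*exp(6*b) + 27*exp(5*b) - 24*exp(4*b) - 10*exp(3*b) - 63*exp(2*b) - 27*exp(b) - 27)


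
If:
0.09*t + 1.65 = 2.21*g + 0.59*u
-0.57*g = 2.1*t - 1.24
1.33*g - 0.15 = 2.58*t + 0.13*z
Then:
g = 0.0640303968477343*z + 0.824233042499296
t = 0.366755793226381 - 0.017379679144385*z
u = -0.242493810434725*z - 0.234825428022154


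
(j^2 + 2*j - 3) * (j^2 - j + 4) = j^4 + j^3 - j^2 + 11*j - 12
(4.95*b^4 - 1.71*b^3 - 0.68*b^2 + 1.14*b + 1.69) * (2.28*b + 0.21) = 11.286*b^5 - 2.8593*b^4 - 1.9095*b^3 + 2.4564*b^2 + 4.0926*b + 0.3549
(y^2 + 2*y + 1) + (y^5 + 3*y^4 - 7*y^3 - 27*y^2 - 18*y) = y^5 + 3*y^4 - 7*y^3 - 26*y^2 - 16*y + 1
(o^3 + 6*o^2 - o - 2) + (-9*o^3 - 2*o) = -8*o^3 + 6*o^2 - 3*o - 2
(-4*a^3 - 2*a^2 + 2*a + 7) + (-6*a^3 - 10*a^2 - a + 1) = -10*a^3 - 12*a^2 + a + 8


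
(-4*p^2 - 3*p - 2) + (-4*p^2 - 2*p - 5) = -8*p^2 - 5*p - 7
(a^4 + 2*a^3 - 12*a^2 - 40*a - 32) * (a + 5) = a^5 + 7*a^4 - 2*a^3 - 100*a^2 - 232*a - 160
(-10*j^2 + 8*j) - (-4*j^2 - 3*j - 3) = -6*j^2 + 11*j + 3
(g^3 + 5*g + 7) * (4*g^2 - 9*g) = 4*g^5 - 9*g^4 + 20*g^3 - 17*g^2 - 63*g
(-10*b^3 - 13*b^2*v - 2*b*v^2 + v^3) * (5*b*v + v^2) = -50*b^4*v - 75*b^3*v^2 - 23*b^2*v^3 + 3*b*v^4 + v^5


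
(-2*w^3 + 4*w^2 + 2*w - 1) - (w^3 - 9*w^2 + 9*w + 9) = -3*w^3 + 13*w^2 - 7*w - 10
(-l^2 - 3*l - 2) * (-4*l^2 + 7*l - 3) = 4*l^4 + 5*l^3 - 10*l^2 - 5*l + 6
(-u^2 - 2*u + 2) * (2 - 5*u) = 5*u^3 + 8*u^2 - 14*u + 4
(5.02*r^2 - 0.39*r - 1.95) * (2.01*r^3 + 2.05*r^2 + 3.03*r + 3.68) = 10.0902*r^5 + 9.5071*r^4 + 10.4916*r^3 + 13.2944*r^2 - 7.3437*r - 7.176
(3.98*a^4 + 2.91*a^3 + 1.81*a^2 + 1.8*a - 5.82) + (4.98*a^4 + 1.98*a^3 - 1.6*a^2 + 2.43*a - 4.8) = 8.96*a^4 + 4.89*a^3 + 0.21*a^2 + 4.23*a - 10.62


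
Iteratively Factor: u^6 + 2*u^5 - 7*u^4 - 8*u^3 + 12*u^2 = (u - 1)*(u^5 + 3*u^4 - 4*u^3 - 12*u^2) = u*(u - 1)*(u^4 + 3*u^3 - 4*u^2 - 12*u) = u*(u - 1)*(u + 2)*(u^3 + u^2 - 6*u) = u^2*(u - 1)*(u + 2)*(u^2 + u - 6) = u^2*(u - 2)*(u - 1)*(u + 2)*(u + 3)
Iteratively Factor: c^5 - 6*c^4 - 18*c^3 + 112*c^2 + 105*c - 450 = (c - 5)*(c^4 - c^3 - 23*c^2 - 3*c + 90) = (c - 5)*(c - 2)*(c^3 + c^2 - 21*c - 45) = (c - 5)^2*(c - 2)*(c^2 + 6*c + 9) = (c - 5)^2*(c - 2)*(c + 3)*(c + 3)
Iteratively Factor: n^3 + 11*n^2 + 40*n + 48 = (n + 4)*(n^2 + 7*n + 12) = (n + 3)*(n + 4)*(n + 4)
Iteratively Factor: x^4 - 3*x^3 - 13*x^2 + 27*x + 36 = (x - 3)*(x^3 - 13*x - 12) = (x - 3)*(x + 3)*(x^2 - 3*x - 4) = (x - 3)*(x + 1)*(x + 3)*(x - 4)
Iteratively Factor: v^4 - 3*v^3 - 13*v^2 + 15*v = (v)*(v^3 - 3*v^2 - 13*v + 15) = v*(v - 5)*(v^2 + 2*v - 3) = v*(v - 5)*(v + 3)*(v - 1)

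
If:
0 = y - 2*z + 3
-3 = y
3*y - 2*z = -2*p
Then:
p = 9/2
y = -3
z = 0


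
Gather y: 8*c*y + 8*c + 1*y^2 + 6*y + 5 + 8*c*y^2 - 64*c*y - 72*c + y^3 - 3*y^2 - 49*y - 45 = -64*c + y^3 + y^2*(8*c - 2) + y*(-56*c - 43) - 40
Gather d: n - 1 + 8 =n + 7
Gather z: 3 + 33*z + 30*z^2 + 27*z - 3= 30*z^2 + 60*z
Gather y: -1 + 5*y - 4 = 5*y - 5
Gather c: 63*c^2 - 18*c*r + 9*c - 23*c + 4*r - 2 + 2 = 63*c^2 + c*(-18*r - 14) + 4*r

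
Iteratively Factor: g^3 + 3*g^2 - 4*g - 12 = (g + 3)*(g^2 - 4) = (g + 2)*(g + 3)*(g - 2)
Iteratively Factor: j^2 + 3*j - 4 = (j + 4)*(j - 1)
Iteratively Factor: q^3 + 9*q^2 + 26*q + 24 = (q + 2)*(q^2 + 7*q + 12) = (q + 2)*(q + 3)*(q + 4)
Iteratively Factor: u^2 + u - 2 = (u + 2)*(u - 1)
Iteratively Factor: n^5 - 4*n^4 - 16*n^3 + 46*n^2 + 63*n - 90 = (n - 5)*(n^4 + n^3 - 11*n^2 - 9*n + 18) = (n - 5)*(n + 3)*(n^3 - 2*n^2 - 5*n + 6) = (n - 5)*(n - 3)*(n + 3)*(n^2 + n - 2) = (n - 5)*(n - 3)*(n - 1)*(n + 3)*(n + 2)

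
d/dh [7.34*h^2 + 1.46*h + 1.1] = 14.68*h + 1.46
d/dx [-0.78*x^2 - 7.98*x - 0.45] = -1.56*x - 7.98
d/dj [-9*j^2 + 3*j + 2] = 3 - 18*j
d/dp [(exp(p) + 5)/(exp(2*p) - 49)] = (-2*(exp(p) + 5)*exp(p) + exp(2*p) - 49)*exp(p)/(exp(2*p) - 49)^2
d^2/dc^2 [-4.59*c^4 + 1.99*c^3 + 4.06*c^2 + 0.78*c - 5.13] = -55.08*c^2 + 11.94*c + 8.12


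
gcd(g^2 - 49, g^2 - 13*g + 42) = g - 7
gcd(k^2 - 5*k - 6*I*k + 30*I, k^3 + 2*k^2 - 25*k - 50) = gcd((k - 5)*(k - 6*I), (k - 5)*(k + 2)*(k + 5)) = k - 5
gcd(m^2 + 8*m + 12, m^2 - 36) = m + 6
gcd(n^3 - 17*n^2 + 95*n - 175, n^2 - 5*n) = n - 5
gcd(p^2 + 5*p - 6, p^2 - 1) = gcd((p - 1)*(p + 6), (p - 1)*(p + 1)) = p - 1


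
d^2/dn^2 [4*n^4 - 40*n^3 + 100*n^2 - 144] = 48*n^2 - 240*n + 200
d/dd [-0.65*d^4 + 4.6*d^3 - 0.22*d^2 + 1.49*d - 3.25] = -2.6*d^3 + 13.8*d^2 - 0.44*d + 1.49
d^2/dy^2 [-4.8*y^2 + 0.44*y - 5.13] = -9.60000000000000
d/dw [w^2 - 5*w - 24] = 2*w - 5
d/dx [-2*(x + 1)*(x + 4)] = -4*x - 10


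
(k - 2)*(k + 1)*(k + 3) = k^3 + 2*k^2 - 5*k - 6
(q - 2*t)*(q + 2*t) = q^2 - 4*t^2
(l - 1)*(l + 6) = l^2 + 5*l - 6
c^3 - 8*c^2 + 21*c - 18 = (c - 3)^2*(c - 2)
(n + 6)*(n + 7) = n^2 + 13*n + 42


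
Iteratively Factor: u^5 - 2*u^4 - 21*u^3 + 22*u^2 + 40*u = (u - 2)*(u^4 - 21*u^2 - 20*u) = (u - 2)*(u + 4)*(u^3 - 4*u^2 - 5*u) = (u - 2)*(u + 1)*(u + 4)*(u^2 - 5*u) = u*(u - 2)*(u + 1)*(u + 4)*(u - 5)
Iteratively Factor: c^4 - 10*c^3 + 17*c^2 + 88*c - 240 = (c - 5)*(c^3 - 5*c^2 - 8*c + 48) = (c - 5)*(c - 4)*(c^2 - c - 12) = (c - 5)*(c - 4)^2*(c + 3)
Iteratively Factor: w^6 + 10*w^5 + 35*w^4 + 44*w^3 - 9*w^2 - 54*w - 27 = (w + 3)*(w^5 + 7*w^4 + 14*w^3 + 2*w^2 - 15*w - 9) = (w + 3)^2*(w^4 + 4*w^3 + 2*w^2 - 4*w - 3) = (w - 1)*(w + 3)^2*(w^3 + 5*w^2 + 7*w + 3) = (w - 1)*(w + 3)^3*(w^2 + 2*w + 1) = (w - 1)*(w + 1)*(w + 3)^3*(w + 1)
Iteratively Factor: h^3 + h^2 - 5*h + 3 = (h - 1)*(h^2 + 2*h - 3) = (h - 1)*(h + 3)*(h - 1)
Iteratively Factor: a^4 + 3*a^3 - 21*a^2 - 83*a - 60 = (a + 3)*(a^3 - 21*a - 20) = (a + 3)*(a + 4)*(a^2 - 4*a - 5) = (a - 5)*(a + 3)*(a + 4)*(a + 1)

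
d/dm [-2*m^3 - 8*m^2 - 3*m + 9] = -6*m^2 - 16*m - 3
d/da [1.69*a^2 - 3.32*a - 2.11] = 3.38*a - 3.32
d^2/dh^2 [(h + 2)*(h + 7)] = 2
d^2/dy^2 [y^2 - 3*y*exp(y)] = -3*y*exp(y) - 6*exp(y) + 2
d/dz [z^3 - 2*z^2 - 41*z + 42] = 3*z^2 - 4*z - 41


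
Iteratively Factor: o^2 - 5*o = (o)*(o - 5)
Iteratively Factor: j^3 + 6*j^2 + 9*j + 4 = (j + 4)*(j^2 + 2*j + 1) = (j + 1)*(j + 4)*(j + 1)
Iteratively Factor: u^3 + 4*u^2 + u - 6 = (u + 3)*(u^2 + u - 2) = (u - 1)*(u + 3)*(u + 2)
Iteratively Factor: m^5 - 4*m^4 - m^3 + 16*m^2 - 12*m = (m + 2)*(m^4 - 6*m^3 + 11*m^2 - 6*m) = (m - 3)*(m + 2)*(m^3 - 3*m^2 + 2*m) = m*(m - 3)*(m + 2)*(m^2 - 3*m + 2) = m*(m - 3)*(m - 1)*(m + 2)*(m - 2)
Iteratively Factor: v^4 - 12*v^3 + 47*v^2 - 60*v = (v - 4)*(v^3 - 8*v^2 + 15*v) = (v - 4)*(v - 3)*(v^2 - 5*v) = (v - 5)*(v - 4)*(v - 3)*(v)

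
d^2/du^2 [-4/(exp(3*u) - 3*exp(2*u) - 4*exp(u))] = 4*(2*(-3*exp(2*u) + 6*exp(u) + 4)^2 + (-exp(2*u) + 3*exp(u) + 4)*(9*exp(2*u) - 12*exp(u) - 4))*exp(-u)/(-exp(2*u) + 3*exp(u) + 4)^3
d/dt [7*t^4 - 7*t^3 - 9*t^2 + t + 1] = 28*t^3 - 21*t^2 - 18*t + 1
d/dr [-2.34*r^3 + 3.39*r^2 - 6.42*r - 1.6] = -7.02*r^2 + 6.78*r - 6.42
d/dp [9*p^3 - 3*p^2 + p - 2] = 27*p^2 - 6*p + 1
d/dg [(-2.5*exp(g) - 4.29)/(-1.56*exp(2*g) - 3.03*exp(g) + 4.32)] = (-(2.5*exp(g) + 4.29)*(3.12*exp(g) + 3.03) + 3.9*exp(2*g) + 7.575*exp(g) - 10.8)*exp(g)/(1.56*exp(2*g) + 3.03*exp(g) - 4.32)^2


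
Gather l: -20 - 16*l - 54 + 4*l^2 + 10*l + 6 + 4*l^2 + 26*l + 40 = 8*l^2 + 20*l - 28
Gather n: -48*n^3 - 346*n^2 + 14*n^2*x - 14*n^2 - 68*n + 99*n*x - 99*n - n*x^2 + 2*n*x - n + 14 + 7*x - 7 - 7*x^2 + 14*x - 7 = -48*n^3 + n^2*(14*x - 360) + n*(-x^2 + 101*x - 168) - 7*x^2 + 21*x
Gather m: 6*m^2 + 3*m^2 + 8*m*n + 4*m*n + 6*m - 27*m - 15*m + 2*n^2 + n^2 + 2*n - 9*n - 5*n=9*m^2 + m*(12*n - 36) + 3*n^2 - 12*n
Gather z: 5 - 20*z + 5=10 - 20*z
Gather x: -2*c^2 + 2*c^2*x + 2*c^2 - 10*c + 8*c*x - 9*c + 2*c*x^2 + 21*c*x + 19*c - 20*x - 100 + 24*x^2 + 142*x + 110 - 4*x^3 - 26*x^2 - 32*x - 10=-4*x^3 + x^2*(2*c - 2) + x*(2*c^2 + 29*c + 90)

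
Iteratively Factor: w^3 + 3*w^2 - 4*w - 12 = (w - 2)*(w^2 + 5*w + 6) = (w - 2)*(w + 3)*(w + 2)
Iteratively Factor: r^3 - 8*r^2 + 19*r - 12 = (r - 4)*(r^2 - 4*r + 3) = (r - 4)*(r - 3)*(r - 1)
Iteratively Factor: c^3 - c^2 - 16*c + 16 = (c - 1)*(c^2 - 16) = (c - 4)*(c - 1)*(c + 4)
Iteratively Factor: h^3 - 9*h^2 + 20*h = (h - 5)*(h^2 - 4*h) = h*(h - 5)*(h - 4)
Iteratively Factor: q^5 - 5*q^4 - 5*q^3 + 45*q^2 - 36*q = (q - 3)*(q^4 - 2*q^3 - 11*q^2 + 12*q) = (q - 4)*(q - 3)*(q^3 + 2*q^2 - 3*q) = q*(q - 4)*(q - 3)*(q^2 + 2*q - 3) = q*(q - 4)*(q - 3)*(q + 3)*(q - 1)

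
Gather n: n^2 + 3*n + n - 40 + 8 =n^2 + 4*n - 32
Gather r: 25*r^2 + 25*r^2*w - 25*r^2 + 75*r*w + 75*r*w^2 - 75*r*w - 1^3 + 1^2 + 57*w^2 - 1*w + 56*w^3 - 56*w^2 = 25*r^2*w + 75*r*w^2 + 56*w^3 + w^2 - w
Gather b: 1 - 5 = -4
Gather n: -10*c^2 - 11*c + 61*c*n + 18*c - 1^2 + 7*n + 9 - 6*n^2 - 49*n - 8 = -10*c^2 + 7*c - 6*n^2 + n*(61*c - 42)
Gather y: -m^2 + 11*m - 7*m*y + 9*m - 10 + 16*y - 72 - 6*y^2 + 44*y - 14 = -m^2 + 20*m - 6*y^2 + y*(60 - 7*m) - 96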